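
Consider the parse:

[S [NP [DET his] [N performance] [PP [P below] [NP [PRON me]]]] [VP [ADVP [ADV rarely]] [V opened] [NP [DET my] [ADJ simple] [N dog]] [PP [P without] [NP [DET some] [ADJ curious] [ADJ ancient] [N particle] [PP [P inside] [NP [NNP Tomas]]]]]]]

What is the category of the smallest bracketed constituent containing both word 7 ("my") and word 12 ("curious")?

VP

Word 7 lies under S → VP → NP → DET; word 12 lies under S → VP → PP → NP → ADJ. The lowest shared node is the VP.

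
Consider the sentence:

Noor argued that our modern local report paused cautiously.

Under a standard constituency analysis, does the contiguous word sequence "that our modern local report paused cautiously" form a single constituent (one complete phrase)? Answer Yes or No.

These words form the whole subordinate clause headed by "that", so yes — one constituent.

Yes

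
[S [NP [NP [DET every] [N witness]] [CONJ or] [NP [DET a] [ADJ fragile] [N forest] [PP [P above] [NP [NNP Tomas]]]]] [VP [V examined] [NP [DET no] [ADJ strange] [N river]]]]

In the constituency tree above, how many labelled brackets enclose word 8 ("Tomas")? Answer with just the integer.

6

Path from the root down to the word: S → NP → NP → PP → NP → NNP. That is 6 enclosing brackets.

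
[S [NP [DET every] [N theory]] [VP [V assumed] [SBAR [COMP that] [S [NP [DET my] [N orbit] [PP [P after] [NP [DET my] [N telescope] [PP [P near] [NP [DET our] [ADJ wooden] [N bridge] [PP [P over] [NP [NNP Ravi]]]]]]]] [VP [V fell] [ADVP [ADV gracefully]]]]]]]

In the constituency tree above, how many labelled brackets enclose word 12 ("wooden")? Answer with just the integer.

10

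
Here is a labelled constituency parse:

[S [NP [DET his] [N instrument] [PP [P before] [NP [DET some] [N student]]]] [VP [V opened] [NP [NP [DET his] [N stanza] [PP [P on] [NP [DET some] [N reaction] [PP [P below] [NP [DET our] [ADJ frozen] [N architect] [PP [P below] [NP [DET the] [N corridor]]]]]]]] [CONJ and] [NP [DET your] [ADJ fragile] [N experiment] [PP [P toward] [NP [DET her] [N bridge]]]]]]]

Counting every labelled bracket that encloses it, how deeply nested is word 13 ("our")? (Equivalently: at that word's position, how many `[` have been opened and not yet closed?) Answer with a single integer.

9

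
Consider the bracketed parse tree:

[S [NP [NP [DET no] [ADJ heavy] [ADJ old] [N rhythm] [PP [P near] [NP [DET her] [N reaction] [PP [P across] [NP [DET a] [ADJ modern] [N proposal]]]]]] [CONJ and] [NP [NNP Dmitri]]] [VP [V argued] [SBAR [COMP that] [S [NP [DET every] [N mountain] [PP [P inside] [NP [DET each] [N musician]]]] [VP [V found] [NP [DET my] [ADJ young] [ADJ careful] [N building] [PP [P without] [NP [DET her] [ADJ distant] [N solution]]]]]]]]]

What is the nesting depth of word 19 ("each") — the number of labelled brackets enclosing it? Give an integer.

8

The word sits inside DET, which is inside NP, inside PP, inside NP, inside S, inside SBAR, inside VP, inside S — 8 brackets in all.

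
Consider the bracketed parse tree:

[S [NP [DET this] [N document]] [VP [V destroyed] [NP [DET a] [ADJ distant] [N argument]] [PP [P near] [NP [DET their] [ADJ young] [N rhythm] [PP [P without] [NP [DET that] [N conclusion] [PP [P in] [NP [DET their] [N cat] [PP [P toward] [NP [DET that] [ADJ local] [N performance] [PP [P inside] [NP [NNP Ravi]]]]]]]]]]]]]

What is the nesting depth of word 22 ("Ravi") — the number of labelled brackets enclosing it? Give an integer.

The word sits inside NNP, which is inside NP, inside PP, inside NP, inside PP, inside NP, inside PP, inside NP, inside PP, inside NP, inside PP, inside VP, inside S — 13 brackets in all.

13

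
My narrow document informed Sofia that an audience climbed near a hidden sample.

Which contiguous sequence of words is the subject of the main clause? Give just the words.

my narrow document

The subject of the main clause is the NP immediately before the verb "informed": "my narrow document".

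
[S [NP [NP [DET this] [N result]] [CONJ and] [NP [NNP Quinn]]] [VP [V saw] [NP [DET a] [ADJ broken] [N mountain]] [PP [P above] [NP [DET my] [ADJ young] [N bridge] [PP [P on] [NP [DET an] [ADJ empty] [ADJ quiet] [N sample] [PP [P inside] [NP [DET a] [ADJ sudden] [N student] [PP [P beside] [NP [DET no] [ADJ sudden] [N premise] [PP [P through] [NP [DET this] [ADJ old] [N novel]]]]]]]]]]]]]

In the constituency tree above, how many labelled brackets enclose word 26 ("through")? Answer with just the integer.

Counting open brackets not yet closed at "through": [S [VP [PP [NP [PP [NP [PP [NP [PP [NP [PP [P = 12.

12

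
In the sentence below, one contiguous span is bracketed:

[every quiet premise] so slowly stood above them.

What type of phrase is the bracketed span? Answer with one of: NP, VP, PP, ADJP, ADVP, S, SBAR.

NP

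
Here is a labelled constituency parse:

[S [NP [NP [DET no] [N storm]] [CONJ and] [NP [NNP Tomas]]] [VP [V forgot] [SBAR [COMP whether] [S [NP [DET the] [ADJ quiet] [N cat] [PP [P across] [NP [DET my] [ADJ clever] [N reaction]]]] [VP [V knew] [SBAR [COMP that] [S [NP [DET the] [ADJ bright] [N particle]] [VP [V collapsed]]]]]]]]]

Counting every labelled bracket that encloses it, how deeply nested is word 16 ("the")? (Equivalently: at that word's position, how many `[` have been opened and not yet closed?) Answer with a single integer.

The word sits inside DET, which is inside NP, inside S, inside SBAR, inside VP, inside S, inside SBAR, inside VP, inside S — 9 brackets in all.

9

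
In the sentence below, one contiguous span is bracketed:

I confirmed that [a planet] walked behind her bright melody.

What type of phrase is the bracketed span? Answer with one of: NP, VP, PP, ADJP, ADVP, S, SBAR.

NP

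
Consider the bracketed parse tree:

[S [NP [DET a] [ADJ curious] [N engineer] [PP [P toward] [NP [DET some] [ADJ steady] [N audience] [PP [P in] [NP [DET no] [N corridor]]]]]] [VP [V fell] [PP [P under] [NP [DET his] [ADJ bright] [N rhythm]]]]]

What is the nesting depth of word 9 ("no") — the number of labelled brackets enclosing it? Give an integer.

7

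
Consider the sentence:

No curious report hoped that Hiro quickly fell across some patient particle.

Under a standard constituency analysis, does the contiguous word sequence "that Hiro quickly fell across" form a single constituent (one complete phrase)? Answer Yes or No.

No

"that" belongs to the complementizer "that" while "across" belongs to the clause "Hiro quickly fell across some patient particle"; a span that runs across that boundary is not a single phrase.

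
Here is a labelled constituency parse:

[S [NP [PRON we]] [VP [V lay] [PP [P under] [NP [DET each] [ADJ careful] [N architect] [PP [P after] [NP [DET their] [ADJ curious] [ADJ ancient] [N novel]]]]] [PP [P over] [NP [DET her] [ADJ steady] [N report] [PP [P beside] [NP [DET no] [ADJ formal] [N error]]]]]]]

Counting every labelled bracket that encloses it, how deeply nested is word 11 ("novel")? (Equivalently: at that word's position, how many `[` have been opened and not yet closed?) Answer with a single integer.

7

The word sits inside N, which is inside NP, inside PP, inside NP, inside PP, inside VP, inside S — 7 brackets in all.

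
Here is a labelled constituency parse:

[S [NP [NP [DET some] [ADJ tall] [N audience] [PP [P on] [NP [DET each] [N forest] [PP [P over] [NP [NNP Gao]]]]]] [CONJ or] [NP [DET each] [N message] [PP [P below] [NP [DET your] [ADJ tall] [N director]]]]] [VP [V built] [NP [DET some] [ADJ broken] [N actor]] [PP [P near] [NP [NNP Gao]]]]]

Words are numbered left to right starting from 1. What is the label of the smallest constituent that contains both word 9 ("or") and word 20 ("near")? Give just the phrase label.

S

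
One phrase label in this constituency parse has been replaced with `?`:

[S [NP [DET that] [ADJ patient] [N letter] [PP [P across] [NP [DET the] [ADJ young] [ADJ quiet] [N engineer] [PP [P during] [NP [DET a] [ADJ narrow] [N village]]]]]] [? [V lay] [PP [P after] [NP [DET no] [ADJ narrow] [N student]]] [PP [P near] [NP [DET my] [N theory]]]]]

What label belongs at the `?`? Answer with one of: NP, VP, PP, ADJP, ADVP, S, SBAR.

VP

A constituent whose immediate children are V 'lay', PP, PP is a verb phrase: VP.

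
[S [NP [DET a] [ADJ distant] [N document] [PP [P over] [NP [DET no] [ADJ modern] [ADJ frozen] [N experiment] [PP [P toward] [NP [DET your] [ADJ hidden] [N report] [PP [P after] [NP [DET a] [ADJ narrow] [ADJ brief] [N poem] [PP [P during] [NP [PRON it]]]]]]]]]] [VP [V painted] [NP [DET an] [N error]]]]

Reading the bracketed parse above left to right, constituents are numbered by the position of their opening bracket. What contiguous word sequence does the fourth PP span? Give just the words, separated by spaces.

during it

Opening `[PP` markers occur at word positions 4, 9, 13, 18; the fourth of these opens the constituent [PP during it].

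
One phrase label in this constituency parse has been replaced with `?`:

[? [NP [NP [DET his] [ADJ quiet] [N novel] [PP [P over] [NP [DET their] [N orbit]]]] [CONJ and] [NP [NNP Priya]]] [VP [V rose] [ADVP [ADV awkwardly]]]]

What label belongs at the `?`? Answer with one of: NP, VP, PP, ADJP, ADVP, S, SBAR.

S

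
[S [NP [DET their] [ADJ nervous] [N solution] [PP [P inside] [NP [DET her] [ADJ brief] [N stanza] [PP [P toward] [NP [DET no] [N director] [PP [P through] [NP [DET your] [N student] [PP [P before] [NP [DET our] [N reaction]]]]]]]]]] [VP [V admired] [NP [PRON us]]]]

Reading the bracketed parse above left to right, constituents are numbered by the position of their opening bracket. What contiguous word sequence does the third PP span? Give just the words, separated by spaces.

Opening `[PP` markers occur at word positions 4, 8, 11, 14; the third of these opens the constituent [PP through your student before our reaction].

through your student before our reaction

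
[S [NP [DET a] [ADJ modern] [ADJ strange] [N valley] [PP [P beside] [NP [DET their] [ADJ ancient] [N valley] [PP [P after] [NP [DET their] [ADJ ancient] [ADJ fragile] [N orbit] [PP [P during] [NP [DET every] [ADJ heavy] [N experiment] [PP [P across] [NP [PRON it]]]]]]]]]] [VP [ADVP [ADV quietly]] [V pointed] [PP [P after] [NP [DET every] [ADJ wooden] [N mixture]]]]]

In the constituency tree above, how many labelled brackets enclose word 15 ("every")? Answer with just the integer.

9

Counting open brackets not yet closed at "every": [S [NP [PP [NP [PP [NP [PP [NP [DET = 9.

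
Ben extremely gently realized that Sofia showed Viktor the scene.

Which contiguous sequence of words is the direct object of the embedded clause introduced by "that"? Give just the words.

the scene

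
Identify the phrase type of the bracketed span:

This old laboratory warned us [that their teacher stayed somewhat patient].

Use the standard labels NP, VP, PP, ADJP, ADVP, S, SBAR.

"that" is the head of the bracketed span, so the span is a subordinate clause: SBAR.

SBAR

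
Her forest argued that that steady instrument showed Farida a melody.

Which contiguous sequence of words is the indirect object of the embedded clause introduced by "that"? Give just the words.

The verb of the embedded clause introduced by "that" is "showed"; its indirect object is the NP "Farida".

Farida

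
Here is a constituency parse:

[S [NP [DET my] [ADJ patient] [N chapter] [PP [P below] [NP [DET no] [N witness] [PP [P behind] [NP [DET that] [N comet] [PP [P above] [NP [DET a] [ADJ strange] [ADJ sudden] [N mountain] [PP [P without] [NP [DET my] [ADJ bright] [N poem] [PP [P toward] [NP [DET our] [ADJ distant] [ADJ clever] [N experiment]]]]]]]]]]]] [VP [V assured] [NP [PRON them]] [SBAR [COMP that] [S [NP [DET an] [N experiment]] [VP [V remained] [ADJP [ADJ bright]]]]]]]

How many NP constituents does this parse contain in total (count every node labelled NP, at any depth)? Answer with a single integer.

8

The NP constituents are: [NP my patient chapter below no witness behind that comet above a strange sudden mountain without my bright poem toward our distant clever experiment]; [NP no witness behind that comet above a strange sudden mountain without my bright poem toward our distant clever experiment]; [NP that comet above a strange sudden mountain without my bright poem toward our distant clever experiment]; [NP a strange sudden mountain without my bright poem toward our distant clever experiment]; [NP my bright poem toward our distant clever experiment]; [NP our distant clever experiment] …. Total: 8.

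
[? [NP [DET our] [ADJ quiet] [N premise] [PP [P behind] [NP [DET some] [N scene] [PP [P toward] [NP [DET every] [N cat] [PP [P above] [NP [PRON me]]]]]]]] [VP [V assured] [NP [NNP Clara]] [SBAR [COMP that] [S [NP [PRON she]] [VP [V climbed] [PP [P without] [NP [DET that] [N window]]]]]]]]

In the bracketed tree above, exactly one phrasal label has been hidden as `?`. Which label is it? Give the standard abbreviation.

The `?` node immediately contains: NP, VP. That is the internal structure of a clause, so the label is S.

S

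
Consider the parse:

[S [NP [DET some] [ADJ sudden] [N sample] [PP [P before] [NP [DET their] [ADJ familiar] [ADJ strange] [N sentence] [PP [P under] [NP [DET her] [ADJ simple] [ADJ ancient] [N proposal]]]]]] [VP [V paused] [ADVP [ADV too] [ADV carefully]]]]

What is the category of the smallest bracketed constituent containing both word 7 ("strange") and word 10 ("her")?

Both words fall inside [NP their familiar strange sentence under her simple ancient proposal] (words 5–13), and no smaller constituent contains them both. Label: NP.

NP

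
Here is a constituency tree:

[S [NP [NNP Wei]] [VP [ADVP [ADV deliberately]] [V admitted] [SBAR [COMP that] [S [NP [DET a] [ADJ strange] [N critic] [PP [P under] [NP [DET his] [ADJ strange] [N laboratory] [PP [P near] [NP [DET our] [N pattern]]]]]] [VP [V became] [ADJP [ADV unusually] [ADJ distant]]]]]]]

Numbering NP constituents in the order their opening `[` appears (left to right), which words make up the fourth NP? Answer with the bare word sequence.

Opening `[NP` markers occur at word positions 1, 5, 9, 13; the fourth of these opens the constituent [NP our pattern].

our pattern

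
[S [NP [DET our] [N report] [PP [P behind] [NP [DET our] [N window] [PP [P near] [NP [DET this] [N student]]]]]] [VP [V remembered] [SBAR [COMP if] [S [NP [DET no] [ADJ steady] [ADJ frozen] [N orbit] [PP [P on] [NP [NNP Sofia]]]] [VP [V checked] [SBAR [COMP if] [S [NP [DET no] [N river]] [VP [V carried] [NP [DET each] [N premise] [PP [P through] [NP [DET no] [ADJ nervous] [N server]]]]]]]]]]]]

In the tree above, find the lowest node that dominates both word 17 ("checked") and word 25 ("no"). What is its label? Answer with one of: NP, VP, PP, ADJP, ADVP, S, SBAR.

Both words fall inside [VP checked if no river carried each premise through no nervous server] (words 17–27), and no smaller constituent contains them both. Label: VP.

VP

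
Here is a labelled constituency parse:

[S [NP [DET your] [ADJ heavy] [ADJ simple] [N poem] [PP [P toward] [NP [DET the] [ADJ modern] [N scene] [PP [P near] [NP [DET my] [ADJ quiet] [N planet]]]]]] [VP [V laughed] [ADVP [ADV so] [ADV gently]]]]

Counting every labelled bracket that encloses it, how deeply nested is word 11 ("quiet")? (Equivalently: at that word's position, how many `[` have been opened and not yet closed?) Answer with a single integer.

7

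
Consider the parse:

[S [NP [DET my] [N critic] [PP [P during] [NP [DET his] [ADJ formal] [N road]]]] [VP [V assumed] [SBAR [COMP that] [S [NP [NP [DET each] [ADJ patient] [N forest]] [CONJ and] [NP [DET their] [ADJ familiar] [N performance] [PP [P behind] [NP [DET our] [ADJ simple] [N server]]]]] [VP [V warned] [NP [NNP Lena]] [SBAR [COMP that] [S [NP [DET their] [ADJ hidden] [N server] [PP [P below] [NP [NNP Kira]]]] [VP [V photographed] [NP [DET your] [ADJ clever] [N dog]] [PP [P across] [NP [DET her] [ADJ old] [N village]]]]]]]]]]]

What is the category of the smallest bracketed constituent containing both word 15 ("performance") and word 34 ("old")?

S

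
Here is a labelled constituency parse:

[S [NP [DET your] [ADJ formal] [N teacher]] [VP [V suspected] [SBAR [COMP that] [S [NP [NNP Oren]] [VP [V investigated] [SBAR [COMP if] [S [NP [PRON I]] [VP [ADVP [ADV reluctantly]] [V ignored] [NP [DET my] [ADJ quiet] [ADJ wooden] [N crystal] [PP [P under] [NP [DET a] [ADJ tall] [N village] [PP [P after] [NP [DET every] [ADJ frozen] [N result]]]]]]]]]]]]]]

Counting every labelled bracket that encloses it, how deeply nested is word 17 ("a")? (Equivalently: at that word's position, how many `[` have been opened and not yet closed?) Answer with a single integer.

12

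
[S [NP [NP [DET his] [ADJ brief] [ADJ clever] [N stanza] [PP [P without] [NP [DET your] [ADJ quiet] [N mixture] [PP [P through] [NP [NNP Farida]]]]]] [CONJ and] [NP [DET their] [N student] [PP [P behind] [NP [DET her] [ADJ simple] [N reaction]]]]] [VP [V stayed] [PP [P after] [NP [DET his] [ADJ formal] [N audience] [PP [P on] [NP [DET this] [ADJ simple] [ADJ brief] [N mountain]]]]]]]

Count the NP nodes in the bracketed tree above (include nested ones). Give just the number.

Scanning left to right, an opening `[NP` appears at word positions 1, 1, 6, 10, 12, 15, 20, 24 — 8 in total.

8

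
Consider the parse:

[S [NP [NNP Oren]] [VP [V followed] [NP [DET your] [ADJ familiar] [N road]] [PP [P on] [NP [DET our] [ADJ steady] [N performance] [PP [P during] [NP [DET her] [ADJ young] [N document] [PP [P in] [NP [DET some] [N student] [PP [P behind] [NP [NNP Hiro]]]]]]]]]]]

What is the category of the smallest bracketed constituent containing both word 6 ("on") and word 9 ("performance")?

PP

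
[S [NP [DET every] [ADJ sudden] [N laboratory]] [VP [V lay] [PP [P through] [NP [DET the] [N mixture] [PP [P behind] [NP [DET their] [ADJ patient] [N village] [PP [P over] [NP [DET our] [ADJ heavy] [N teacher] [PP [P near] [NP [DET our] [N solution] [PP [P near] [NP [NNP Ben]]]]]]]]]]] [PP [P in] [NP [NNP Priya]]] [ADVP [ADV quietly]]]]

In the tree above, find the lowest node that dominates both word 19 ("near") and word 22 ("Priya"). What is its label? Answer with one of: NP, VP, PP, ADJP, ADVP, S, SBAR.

The smallest bracket enclosing both words is [VP lay through the mixture behind their patient village over our heavy teacher near our solution near Ben in Priya quietly], so the label is VP.

VP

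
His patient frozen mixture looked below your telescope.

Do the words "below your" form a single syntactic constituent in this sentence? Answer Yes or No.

No

"below" belongs to the preposition "below" while "your" belongs to the noun phrase "your telescope"; a span that runs across that boundary is not a single phrase.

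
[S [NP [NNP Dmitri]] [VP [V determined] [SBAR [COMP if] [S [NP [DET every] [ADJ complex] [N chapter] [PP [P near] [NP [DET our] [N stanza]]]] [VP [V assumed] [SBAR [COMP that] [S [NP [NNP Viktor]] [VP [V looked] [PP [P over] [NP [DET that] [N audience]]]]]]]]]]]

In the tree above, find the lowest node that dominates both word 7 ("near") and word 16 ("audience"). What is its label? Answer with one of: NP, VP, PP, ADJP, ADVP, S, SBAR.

S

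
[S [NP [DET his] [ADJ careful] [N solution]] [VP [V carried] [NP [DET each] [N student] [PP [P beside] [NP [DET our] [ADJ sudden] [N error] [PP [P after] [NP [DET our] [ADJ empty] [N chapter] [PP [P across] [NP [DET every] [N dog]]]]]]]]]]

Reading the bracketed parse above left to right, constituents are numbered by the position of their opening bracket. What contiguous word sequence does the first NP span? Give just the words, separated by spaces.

In left-to-right order the NP constituents are "his careful solution"; "each student beside our sudden error after our empty chapter across every dog"; "our sudden error after our empty chapter across every dog"; "our empty chapter across every dog"; "every dog". Number 1 is "his careful solution".

his careful solution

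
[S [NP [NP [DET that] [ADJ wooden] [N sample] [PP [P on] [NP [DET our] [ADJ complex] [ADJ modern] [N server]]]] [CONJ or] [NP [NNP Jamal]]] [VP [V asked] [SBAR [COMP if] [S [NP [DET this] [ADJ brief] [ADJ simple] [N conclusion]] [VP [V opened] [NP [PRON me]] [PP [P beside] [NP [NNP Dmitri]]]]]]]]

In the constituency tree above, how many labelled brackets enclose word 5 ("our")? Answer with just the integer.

6

Counting open brackets not yet closed at "our": [S [NP [NP [PP [NP [DET = 6.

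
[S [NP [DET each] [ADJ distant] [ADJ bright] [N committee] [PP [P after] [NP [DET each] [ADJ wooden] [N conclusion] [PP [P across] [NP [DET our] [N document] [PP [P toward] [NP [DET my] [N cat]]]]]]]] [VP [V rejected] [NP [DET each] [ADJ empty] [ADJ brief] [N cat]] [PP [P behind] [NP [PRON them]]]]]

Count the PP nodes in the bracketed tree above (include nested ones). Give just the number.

4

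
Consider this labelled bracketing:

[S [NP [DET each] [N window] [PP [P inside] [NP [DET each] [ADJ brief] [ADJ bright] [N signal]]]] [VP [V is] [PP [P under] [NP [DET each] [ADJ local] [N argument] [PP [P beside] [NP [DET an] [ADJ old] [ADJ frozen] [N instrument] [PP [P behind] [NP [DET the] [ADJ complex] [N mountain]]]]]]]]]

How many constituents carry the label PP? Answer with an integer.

The PP constituents are: [PP inside each brief bright signal]; [PP under each local argument beside an old frozen instrument behind the complex mountain]; [PP beside an old frozen instrument behind the complex mountain]; [PP behind the complex mountain]. Total: 4.

4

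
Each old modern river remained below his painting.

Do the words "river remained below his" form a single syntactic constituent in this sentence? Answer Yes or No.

The sequence begins inside the noun phrase "each old modern river" and ends inside the verb phrase "remained below his painting"; it crosses a phrase boundary, so no single node in the tree spans exactly those words.

No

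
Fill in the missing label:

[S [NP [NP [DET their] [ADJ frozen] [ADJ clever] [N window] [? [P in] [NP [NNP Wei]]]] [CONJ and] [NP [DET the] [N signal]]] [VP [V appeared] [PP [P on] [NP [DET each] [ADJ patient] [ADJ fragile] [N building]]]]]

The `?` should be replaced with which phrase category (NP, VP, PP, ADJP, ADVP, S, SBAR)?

PP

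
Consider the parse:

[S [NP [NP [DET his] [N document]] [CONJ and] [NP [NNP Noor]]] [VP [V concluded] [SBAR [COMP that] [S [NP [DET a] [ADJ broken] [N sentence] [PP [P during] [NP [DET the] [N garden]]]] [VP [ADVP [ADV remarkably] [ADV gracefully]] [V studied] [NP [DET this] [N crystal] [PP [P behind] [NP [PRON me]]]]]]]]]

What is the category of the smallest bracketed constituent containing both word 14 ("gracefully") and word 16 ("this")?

VP

Both words fall inside [VP remarkably gracefully studied this crystal behind me] (words 13–19), and no smaller constituent contains them both. Label: VP.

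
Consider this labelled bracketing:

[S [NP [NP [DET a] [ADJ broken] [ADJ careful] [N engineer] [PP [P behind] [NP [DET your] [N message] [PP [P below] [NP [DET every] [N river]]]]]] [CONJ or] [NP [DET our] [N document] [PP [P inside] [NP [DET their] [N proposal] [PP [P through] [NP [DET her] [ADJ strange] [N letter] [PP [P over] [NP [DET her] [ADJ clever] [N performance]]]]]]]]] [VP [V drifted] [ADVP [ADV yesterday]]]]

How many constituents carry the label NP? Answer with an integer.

Listing each NP by its span: [NP a broken careful engineer behind your message below every river or our document inside their proposal through her strange letter over her clever performance]; [NP a broken careful engineer behind your message below every river]; [NP your message below every river]; [NP every river]; [NP our document inside their proposal through her strange letter over her clever performance]; [NP their proposal through her strange letter over her clever performance] … — that makes 8.

8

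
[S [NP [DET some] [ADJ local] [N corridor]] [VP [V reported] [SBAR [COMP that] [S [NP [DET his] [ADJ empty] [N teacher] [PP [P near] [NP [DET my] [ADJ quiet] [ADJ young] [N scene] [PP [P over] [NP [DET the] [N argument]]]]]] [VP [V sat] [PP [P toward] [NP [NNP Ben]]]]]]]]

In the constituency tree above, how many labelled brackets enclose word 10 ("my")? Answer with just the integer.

8

The word sits inside DET, which is inside NP, inside PP, inside NP, inside S, inside SBAR, inside VP, inside S — 8 brackets in all.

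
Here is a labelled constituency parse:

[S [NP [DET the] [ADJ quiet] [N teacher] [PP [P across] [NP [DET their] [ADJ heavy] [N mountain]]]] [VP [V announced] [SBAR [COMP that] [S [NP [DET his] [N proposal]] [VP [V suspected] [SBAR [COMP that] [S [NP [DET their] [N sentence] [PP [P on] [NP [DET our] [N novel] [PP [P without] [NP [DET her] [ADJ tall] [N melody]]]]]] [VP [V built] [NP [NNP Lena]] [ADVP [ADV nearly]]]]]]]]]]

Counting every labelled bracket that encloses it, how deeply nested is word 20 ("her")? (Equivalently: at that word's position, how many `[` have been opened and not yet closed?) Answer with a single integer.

Counting open brackets not yet closed at "her": [S [VP [SBAR [S [VP [SBAR [S [NP [PP [NP [PP [NP [DET = 13.

13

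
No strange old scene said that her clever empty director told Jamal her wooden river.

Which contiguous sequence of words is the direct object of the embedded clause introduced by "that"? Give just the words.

her wooden river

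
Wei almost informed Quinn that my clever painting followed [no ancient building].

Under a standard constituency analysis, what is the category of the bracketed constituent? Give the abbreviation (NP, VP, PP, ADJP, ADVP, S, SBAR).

NP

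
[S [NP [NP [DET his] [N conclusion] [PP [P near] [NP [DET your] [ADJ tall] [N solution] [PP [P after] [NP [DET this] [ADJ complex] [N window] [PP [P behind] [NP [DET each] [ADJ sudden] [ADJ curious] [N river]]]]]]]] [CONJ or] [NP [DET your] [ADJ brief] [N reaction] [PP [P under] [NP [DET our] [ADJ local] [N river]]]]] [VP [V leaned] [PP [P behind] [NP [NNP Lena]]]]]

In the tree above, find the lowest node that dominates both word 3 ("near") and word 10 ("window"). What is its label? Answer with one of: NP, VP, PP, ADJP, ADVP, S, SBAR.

PP

Word 3 lies under S → NP → NP → PP → P; word 10 lies under S → NP → NP → PP → NP → PP → NP → N. The lowest shared node is the PP.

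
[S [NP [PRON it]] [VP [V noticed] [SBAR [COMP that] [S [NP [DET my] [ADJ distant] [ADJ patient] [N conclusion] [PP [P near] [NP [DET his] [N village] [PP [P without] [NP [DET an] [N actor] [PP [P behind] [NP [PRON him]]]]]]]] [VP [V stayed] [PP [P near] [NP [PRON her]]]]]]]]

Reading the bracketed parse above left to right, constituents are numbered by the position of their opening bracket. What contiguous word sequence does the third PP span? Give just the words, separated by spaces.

In left-to-right order the PP constituents are "near his village without an actor behind him"; "without an actor behind him"; "behind him"; "near her". Number 3 is "behind him".

behind him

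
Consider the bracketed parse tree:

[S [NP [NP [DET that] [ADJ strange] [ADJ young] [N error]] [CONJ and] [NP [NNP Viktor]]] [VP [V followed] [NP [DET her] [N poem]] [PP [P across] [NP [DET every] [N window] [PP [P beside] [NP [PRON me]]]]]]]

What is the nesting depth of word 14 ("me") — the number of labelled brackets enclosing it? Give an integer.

7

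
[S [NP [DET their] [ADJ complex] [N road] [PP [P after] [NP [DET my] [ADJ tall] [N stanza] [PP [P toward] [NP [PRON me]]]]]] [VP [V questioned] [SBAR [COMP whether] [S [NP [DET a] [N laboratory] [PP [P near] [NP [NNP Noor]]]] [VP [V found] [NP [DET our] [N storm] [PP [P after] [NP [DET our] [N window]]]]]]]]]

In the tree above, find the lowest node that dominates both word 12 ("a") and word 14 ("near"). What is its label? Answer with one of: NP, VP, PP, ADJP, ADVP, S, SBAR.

Word 12 lies under S → VP → SBAR → S → NP → DET; word 14 lies under S → VP → SBAR → S → NP → PP → P. The lowest shared node is the NP.

NP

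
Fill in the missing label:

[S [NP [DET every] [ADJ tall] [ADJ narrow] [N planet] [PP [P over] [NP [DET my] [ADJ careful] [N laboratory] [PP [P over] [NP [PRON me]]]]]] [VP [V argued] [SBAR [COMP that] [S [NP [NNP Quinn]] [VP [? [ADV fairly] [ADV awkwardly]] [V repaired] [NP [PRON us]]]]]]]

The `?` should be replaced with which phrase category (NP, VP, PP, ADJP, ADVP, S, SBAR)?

ADVP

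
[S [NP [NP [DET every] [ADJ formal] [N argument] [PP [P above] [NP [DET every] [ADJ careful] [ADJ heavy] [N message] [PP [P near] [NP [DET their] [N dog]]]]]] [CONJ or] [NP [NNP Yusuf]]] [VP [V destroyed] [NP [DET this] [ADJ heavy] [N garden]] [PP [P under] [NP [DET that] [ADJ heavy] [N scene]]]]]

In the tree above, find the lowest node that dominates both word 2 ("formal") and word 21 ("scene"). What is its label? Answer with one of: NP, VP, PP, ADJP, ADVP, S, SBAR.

S

Both words fall inside [S every formal argument above every careful heavy message near their dog or Yusuf destroyed this heavy garden under that heavy scene] (words 1–21), and no smaller constituent contains them both. Label: S.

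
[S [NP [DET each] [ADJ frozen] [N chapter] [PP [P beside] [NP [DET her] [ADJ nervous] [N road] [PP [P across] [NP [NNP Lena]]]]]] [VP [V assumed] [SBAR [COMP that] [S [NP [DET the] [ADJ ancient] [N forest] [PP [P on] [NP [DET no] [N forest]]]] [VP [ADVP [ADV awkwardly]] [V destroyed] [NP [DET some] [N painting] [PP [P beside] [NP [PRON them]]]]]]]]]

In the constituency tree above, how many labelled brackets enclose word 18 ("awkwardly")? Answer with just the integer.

7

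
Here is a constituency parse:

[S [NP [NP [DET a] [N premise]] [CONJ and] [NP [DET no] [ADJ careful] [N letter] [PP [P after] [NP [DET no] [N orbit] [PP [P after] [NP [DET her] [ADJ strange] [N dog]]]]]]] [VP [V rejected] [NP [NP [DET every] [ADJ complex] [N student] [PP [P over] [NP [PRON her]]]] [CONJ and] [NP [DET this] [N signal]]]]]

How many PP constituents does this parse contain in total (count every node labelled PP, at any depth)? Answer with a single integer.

3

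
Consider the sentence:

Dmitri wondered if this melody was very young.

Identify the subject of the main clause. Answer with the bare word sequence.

In the main clause the verb is "wondered"; the NP preceding it, "Dmitri", is the subject.

Dmitri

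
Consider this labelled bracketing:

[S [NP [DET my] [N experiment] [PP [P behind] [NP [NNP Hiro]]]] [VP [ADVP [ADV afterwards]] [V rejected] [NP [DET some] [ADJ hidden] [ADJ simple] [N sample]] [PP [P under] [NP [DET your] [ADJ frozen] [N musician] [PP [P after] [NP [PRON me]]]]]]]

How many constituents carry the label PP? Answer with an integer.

3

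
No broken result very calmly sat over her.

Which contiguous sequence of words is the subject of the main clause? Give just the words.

no broken result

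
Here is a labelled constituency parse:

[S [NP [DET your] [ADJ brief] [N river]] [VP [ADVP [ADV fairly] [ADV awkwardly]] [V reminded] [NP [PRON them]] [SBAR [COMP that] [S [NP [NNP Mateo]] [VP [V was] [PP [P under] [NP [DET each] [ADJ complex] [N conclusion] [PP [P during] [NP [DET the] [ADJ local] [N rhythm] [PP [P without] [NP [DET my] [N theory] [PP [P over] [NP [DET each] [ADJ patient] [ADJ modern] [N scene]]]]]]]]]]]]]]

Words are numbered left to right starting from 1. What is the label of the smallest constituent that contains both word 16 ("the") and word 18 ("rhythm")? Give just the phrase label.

Both words fall inside [NP the local rhythm without my theory over each patient modern scene] (words 16–26), and no smaller constituent contains them both. Label: NP.

NP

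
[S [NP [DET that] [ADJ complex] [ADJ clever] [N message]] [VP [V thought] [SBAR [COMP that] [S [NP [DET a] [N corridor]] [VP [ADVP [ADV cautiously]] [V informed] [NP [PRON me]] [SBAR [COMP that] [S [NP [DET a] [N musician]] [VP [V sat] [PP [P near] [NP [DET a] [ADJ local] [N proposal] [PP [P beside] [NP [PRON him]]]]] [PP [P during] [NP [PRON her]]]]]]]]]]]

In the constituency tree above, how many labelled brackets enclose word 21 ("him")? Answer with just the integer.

Counting open brackets not yet closed at "him": [S [VP [SBAR [S [VP [SBAR [S [VP [PP [NP [PP [NP [PRON = 13.

13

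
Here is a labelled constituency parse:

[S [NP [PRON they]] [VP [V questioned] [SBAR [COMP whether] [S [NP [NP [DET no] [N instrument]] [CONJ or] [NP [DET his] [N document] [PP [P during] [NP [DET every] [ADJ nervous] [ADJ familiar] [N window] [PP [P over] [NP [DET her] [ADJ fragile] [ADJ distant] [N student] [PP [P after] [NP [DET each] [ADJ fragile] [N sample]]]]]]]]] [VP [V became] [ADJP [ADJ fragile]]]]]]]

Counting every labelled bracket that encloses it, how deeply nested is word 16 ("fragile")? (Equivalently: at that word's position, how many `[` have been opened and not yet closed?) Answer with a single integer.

The word sits inside ADJ, which is inside NP, inside PP, inside NP, inside PP, inside NP, inside NP, inside S, inside SBAR, inside VP, inside S — 11 brackets in all.

11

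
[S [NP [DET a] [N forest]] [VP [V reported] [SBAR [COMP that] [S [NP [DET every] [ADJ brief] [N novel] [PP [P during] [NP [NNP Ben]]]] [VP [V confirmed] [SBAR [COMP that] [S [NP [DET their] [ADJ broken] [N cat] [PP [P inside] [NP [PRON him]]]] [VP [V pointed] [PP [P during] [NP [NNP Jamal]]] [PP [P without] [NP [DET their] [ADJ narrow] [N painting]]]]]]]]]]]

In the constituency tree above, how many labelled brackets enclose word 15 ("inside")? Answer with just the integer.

Path from the root down to the word: S → VP → SBAR → S → VP → SBAR → S → NP → PP → P. That is 10 enclosing brackets.

10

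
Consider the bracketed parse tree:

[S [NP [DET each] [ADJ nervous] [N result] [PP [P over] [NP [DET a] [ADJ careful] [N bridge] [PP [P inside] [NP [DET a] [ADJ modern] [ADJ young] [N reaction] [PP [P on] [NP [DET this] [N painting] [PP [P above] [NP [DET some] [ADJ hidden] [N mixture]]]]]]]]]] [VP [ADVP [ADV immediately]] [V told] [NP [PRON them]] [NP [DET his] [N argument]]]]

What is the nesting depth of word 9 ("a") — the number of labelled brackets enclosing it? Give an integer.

The word sits inside DET, which is inside NP, inside PP, inside NP, inside PP, inside NP, inside S — 7 brackets in all.

7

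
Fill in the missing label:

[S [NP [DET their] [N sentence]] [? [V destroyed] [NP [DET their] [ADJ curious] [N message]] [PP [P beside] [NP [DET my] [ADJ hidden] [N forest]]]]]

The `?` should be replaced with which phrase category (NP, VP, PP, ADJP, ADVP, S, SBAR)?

VP

A constituent whose immediate children are V 'destroyed', NP, PP is a verb phrase: VP.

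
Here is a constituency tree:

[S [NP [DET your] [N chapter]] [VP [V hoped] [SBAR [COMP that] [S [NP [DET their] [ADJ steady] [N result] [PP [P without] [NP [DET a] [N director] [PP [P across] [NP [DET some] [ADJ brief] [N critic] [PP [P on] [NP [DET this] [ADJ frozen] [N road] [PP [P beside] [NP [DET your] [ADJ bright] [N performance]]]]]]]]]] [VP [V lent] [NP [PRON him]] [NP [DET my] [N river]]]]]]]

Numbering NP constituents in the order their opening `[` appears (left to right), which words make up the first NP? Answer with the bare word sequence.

your chapter

In left-to-right order the NP constituents are "your chapter"; "their steady result without a director across some brief critic on this frozen road beside your bright performance"; "a director across some brief critic on this frozen road beside your bright performance"; "some brief critic on this frozen road beside your bright performance"; "this frozen road beside your bright performance"; "your bright performance"; "him"; "my river". Number 1 is "your chapter".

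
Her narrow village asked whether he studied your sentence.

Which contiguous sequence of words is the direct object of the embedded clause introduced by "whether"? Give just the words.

your sentence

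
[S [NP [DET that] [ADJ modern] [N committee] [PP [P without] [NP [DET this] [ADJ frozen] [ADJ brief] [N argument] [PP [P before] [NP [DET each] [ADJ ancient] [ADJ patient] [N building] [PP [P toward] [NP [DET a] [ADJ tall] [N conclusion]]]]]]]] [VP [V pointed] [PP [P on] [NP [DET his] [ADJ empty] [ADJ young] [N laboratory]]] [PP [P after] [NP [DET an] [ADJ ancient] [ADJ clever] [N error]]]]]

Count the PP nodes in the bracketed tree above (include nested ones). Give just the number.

Listing each PP by its span: [PP without this frozen brief argument before each ancient patient building toward a tall conclusion]; [PP before each ancient patient building toward a tall conclusion]; [PP toward a tall conclusion]; [PP on his empty young laboratory]; [PP after an ancient clever error] — that makes 5.

5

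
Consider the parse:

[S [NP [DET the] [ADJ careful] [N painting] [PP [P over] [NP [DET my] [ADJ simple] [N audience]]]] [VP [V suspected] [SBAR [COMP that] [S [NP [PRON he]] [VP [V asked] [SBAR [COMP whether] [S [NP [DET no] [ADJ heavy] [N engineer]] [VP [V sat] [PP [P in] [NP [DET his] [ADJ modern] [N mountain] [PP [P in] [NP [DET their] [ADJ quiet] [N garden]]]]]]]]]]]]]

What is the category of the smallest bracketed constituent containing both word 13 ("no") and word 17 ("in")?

S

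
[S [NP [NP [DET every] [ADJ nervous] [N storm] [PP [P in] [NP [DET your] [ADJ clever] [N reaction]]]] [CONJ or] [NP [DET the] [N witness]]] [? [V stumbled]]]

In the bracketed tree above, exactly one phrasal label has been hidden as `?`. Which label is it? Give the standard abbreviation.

VP

Looking at what the `?` directly dominates — V 'stumbled' — this is a verb phrase (VP).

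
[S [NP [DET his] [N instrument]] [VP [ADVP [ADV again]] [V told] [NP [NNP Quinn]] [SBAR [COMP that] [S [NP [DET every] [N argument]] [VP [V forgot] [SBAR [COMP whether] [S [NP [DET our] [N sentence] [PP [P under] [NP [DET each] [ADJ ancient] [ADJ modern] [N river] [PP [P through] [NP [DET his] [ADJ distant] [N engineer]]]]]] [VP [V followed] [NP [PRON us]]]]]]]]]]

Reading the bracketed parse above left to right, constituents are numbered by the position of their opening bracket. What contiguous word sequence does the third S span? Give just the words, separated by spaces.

our sentence under each ancient modern river through his distant engineer followed us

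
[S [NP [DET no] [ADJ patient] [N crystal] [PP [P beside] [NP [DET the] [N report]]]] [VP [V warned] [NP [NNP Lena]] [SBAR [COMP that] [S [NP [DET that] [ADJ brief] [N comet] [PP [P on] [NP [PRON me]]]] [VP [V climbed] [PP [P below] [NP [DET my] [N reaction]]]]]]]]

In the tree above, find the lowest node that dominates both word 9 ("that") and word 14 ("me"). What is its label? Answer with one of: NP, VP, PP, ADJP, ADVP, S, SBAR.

SBAR

The smallest bracket enclosing both words is [SBAR that that brief comet on me climbed below my reaction], so the label is SBAR.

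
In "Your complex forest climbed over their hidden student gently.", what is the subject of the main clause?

your complex forest

"your complex forest" is the NP that combines with the VP headed by "climbed" to form the main clause — the subject.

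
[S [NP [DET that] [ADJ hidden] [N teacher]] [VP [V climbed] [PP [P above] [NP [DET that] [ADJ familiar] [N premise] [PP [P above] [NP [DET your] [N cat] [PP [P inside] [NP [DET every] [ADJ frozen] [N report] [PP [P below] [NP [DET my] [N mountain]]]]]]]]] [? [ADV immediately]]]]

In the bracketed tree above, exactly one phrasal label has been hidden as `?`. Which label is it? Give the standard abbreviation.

The `?` node immediately contains: ADV 'immediately'. That is the internal structure of an adverb phrase, so the label is ADVP.

ADVP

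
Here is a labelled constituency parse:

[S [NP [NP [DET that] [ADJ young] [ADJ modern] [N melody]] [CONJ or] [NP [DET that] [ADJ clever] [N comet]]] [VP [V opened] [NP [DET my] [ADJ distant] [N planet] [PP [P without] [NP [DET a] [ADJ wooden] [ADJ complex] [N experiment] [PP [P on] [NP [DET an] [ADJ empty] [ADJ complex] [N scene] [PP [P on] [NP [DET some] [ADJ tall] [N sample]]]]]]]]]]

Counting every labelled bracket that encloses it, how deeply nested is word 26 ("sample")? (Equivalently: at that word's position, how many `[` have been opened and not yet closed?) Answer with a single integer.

10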